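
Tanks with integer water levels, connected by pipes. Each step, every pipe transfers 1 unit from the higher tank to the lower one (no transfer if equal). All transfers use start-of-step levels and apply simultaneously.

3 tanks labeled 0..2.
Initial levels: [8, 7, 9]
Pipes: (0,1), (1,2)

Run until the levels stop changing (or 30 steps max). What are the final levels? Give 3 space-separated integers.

Answer: 8 7 9

Derivation:
Step 1: flows [0->1,2->1] -> levels [7 9 8]
Step 2: flows [1->0,1->2] -> levels [8 7 9]
  -> period-2 cycle: step 2 state = step 0 state; never stabilizes
  -> state at step 30: (30-0) mod 2 = 0, same as step 0 -> [8 7 9]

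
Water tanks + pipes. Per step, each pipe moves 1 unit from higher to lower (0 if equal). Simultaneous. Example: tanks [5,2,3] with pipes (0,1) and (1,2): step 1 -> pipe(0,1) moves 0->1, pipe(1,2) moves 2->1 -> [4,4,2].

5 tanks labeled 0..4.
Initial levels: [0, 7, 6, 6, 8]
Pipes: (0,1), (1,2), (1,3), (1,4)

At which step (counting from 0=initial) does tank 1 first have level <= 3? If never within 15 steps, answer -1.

Step 1: flows [1->0,1->2,1->3,4->1] -> levels [1 5 7 7 7]
Step 2: flows [1->0,2->1,3->1,4->1] -> levels [2 7 6 6 6]
Step 3: flows [1->0,1->2,1->3,1->4] -> levels [3 3 7 7 7]
Tank 1 first reaches <=3 at step 3

Answer: 3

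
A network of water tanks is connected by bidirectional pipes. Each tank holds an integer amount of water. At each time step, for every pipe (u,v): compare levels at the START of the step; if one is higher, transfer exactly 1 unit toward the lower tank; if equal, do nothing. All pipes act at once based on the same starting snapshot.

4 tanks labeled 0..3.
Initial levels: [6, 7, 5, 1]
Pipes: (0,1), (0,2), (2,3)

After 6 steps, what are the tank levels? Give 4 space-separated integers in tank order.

Answer: 4 6 5 4

Derivation:
Step 1: flows [1->0,0->2,2->3] -> levels [6 6 5 2]
Step 2: flows [0=1,0->2,2->3] -> levels [5 6 5 3]
Step 3: flows [1->0,0=2,2->3] -> levels [6 5 4 4]
Step 4: flows [0->1,0->2,2=3] -> levels [4 6 5 4]
Step 5: flows [1->0,2->0,2->3] -> levels [6 5 3 5]
Step 6: flows [0->1,0->2,3->2] -> levels [4 6 5 4]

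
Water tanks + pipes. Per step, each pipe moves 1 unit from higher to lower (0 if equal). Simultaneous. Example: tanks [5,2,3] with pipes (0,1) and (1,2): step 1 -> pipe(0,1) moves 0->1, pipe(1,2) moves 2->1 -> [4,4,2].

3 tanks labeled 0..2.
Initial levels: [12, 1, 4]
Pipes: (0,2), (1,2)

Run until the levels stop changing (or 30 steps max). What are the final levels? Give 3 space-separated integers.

Step 1: flows [0->2,2->1] -> levels [11 2 4]
Step 2: flows [0->2,2->1] -> levels [10 3 4]
Step 3: flows [0->2,2->1] -> levels [9 4 4]
Step 4: flows [0->2,1=2] -> levels [8 4 5]
Step 5: flows [0->2,2->1] -> levels [7 5 5]
Step 6: flows [0->2,1=2] -> levels [6 5 6]
Step 7: flows [0=2,2->1] -> levels [6 6 5]
Step 8: flows [0->2,1->2] -> levels [5 5 7]
Step 9: flows [2->0,2->1] -> levels [6 6 5]
  -> period-2 cycle: step 9 state = step 7 state; never stabilizes
  -> state at step 30: (30-7) mod 2 = 1, same as step 8 -> [5 5 7]

Answer: 5 5 7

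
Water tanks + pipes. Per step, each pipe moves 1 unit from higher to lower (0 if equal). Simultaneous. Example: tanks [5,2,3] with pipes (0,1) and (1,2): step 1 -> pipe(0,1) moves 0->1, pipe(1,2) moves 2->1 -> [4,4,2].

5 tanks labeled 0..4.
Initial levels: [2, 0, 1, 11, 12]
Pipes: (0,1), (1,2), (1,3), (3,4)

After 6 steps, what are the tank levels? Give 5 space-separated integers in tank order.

Answer: 2 5 2 8 9

Derivation:
Step 1: flows [0->1,2->1,3->1,4->3] -> levels [1 3 0 11 11]
Step 2: flows [1->0,1->2,3->1,3=4] -> levels [2 2 1 10 11]
Step 3: flows [0=1,1->2,3->1,4->3] -> levels [2 2 2 10 10]
Step 4: flows [0=1,1=2,3->1,3=4] -> levels [2 3 2 9 10]
Step 5: flows [1->0,1->2,3->1,4->3] -> levels [3 2 3 9 9]
Step 6: flows [0->1,2->1,3->1,3=4] -> levels [2 5 2 8 9]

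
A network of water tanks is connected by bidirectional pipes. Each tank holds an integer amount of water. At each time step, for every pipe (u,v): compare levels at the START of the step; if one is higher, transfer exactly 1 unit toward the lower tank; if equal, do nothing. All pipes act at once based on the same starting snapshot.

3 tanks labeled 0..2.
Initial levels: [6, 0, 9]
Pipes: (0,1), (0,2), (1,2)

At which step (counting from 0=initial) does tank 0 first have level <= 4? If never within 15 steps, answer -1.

Step 1: flows [0->1,2->0,2->1] -> levels [6 2 7]
Step 2: flows [0->1,2->0,2->1] -> levels [6 4 5]
Step 3: flows [0->1,0->2,2->1] -> levels [4 6 5]
Tank 0 first reaches <=4 at step 3

Answer: 3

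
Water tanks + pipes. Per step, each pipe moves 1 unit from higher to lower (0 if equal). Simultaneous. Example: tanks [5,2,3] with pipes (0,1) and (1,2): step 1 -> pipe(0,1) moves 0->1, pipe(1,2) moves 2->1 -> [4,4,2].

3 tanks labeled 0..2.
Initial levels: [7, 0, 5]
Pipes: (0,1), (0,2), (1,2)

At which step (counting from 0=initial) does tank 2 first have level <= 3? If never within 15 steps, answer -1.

Answer: -1

Derivation:
Step 1: flows [0->1,0->2,2->1] -> levels [5 2 5]
Step 2: flows [0->1,0=2,2->1] -> levels [4 4 4]
Step 3: flows [0=1,0=2,1=2] -> levels [4 4 4]
  -> stable; tank 2 stays at 4 > 3
Tank 2 never reaches <=3 within 15 steps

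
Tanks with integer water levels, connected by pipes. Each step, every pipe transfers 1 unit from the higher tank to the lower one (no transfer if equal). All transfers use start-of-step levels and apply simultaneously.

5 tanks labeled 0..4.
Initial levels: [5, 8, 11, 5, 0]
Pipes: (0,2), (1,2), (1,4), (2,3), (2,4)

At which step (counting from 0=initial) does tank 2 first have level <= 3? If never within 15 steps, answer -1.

Answer: 4

Derivation:
Step 1: flows [2->0,2->1,1->4,2->3,2->4] -> levels [6 8 7 6 2]
Step 2: flows [2->0,1->2,1->4,2->3,2->4] -> levels [7 6 5 7 4]
Step 3: flows [0->2,1->2,1->4,3->2,2->4] -> levels [6 4 7 6 6]
Step 4: flows [2->0,2->1,4->1,2->3,2->4] -> levels [7 6 3 7 6]
Tank 2 first reaches <=3 at step 4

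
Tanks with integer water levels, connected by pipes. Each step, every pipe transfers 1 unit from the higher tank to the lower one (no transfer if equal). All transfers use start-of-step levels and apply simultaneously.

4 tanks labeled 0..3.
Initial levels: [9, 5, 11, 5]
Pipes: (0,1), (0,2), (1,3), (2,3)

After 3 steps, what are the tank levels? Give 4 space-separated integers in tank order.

Step 1: flows [0->1,2->0,1=3,2->3] -> levels [9 6 9 6]
Step 2: flows [0->1,0=2,1=3,2->3] -> levels [8 7 8 7]
Step 3: flows [0->1,0=2,1=3,2->3] -> levels [7 8 7 8]

Answer: 7 8 7 8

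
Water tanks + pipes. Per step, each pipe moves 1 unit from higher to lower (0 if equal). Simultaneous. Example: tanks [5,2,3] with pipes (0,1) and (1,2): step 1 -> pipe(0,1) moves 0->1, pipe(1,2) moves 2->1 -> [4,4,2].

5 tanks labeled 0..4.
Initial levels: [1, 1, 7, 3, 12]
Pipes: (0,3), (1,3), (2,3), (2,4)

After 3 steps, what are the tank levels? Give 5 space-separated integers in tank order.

Answer: 3 3 7 2 9

Derivation:
Step 1: flows [3->0,3->1,2->3,4->2] -> levels [2 2 7 2 11]
Step 2: flows [0=3,1=3,2->3,4->2] -> levels [2 2 7 3 10]
Step 3: flows [3->0,3->1,2->3,4->2] -> levels [3 3 7 2 9]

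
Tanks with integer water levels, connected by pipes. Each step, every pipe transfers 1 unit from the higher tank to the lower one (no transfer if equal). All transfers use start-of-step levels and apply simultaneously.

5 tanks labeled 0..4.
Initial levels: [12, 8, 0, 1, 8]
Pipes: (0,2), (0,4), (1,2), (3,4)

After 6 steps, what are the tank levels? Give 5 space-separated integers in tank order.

Step 1: flows [0->2,0->4,1->2,4->3] -> levels [10 7 2 2 8]
Step 2: flows [0->2,0->4,1->2,4->3] -> levels [8 6 4 3 8]
Step 3: flows [0->2,0=4,1->2,4->3] -> levels [7 5 6 4 7]
Step 4: flows [0->2,0=4,2->1,4->3] -> levels [6 6 6 5 6]
Step 5: flows [0=2,0=4,1=2,4->3] -> levels [6 6 6 6 5]
Step 6: flows [0=2,0->4,1=2,3->4] -> levels [5 6 6 5 7]

Answer: 5 6 6 5 7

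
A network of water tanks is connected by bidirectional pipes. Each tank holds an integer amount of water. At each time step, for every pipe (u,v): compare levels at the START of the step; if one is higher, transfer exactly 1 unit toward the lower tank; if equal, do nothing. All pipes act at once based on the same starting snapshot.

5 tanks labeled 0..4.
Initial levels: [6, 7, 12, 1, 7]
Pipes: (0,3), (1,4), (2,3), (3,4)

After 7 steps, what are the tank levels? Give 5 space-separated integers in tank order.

Step 1: flows [0->3,1=4,2->3,4->3] -> levels [5 7 11 4 6]
Step 2: flows [0->3,1->4,2->3,4->3] -> levels [4 6 10 7 6]
Step 3: flows [3->0,1=4,2->3,3->4] -> levels [5 6 9 6 7]
Step 4: flows [3->0,4->1,2->3,4->3] -> levels [6 7 8 7 5]
Step 5: flows [3->0,1->4,2->3,3->4] -> levels [7 6 7 6 7]
Step 6: flows [0->3,4->1,2->3,4->3] -> levels [6 7 6 9 5]
Step 7: flows [3->0,1->4,3->2,3->4] -> levels [7 6 7 6 7]

Answer: 7 6 7 6 7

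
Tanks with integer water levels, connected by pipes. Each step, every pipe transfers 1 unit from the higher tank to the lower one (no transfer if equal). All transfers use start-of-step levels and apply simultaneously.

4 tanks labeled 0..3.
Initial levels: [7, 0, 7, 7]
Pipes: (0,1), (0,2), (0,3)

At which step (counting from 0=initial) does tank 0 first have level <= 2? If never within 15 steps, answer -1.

Step 1: flows [0->1,0=2,0=3] -> levels [6 1 7 7]
Step 2: flows [0->1,2->0,3->0] -> levels [7 2 6 6]
Step 3: flows [0->1,0->2,0->3] -> levels [4 3 7 7]
Step 4: flows [0->1,2->0,3->0] -> levels [5 4 6 6]
Step 5: flows [0->1,2->0,3->0] -> levels [6 5 5 5]
Step 6: flows [0->1,0->2,0->3] -> levels [3 6 6 6]
Step 7: flows [1->0,2->0,3->0] -> levels [6 5 5 5]
  -> period-2 cycle (repeats step 5); tank 0 never drops to <=2
Tank 0 never reaches <=2 within 15 steps

Answer: -1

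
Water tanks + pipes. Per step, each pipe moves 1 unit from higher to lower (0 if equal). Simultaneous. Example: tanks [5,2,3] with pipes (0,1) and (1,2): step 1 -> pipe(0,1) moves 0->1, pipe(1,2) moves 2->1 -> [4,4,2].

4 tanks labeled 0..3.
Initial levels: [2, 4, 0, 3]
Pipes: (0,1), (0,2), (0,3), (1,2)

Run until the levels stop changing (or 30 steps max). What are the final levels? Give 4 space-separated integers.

Answer: 0 3 3 3

Derivation:
Step 1: flows [1->0,0->2,3->0,1->2] -> levels [3 2 2 2]
Step 2: flows [0->1,0->2,0->3,1=2] -> levels [0 3 3 3]
Step 3: flows [1->0,2->0,3->0,1=2] -> levels [3 2 2 2]
  -> period-2 cycle: step 3 state = step 1 state; never stabilizes
  -> state at step 30: (30-1) mod 2 = 1, same as step 2 -> [0 3 3 3]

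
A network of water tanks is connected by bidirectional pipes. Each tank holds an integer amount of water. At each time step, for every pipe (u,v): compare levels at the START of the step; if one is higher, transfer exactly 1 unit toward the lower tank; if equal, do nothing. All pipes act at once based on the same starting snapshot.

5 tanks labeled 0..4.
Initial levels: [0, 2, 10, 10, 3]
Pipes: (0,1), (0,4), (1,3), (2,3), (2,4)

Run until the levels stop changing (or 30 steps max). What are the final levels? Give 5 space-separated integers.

Answer: 5 4 6 6 4

Derivation:
Step 1: flows [1->0,4->0,3->1,2=3,2->4] -> levels [2 2 9 9 3]
Step 2: flows [0=1,4->0,3->1,2=3,2->4] -> levels [3 3 8 8 3]
Step 3: flows [0=1,0=4,3->1,2=3,2->4] -> levels [3 4 7 7 4]
Step 4: flows [1->0,4->0,3->1,2=3,2->4] -> levels [5 4 6 6 4]
Step 5: flows [0->1,0->4,3->1,2=3,2->4] -> levels [3 6 5 5 6]
Step 6: flows [1->0,4->0,1->3,2=3,4->2] -> levels [5 4 6 6 4]
  -> period-2 cycle: step 6 state = step 4 state; never stabilizes
  -> state at step 30: (30-4) mod 2 = 0, same as step 4 -> [5 4 6 6 4]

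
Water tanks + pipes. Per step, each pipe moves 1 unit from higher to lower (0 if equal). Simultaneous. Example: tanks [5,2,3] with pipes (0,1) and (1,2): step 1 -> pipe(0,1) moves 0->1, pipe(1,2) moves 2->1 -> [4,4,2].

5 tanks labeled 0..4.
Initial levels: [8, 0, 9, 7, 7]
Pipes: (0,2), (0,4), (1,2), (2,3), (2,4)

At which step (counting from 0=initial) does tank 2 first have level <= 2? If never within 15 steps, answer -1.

Answer: -1

Derivation:
Step 1: flows [2->0,0->4,2->1,2->3,2->4] -> levels [8 1 5 8 9]
Step 2: flows [0->2,4->0,2->1,3->2,4->2] -> levels [8 2 7 7 7]
Step 3: flows [0->2,0->4,2->1,2=3,2=4] -> levels [6 3 7 7 8]
Step 4: flows [2->0,4->0,2->1,2=3,4->2] -> levels [8 4 6 7 6]
Step 5: flows [0->2,0->4,2->1,3->2,2=4] -> levels [6 5 7 6 7]
Step 6: flows [2->0,4->0,2->1,2->3,2=4] -> levels [8 6 4 7 6]
Step 7: flows [0->2,0->4,1->2,3->2,4->2] -> levels [6 5 8 6 6]
Step 8: flows [2->0,0=4,2->1,2->3,2->4] -> levels [7 6 4 7 7]
Step 9: flows [0->2,0=4,1->2,3->2,4->2] -> levels [6 5 8 6 6]
  -> period-2 cycle (repeats step 7); tank 2 never drops to <=2
Tank 2 never reaches <=2 within 15 steps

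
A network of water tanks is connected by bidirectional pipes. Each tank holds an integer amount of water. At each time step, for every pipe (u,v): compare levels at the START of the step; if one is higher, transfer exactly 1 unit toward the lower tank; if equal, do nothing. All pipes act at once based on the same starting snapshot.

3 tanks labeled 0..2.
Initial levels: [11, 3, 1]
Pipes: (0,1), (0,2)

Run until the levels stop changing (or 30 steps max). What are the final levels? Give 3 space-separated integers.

Step 1: flows [0->1,0->2] -> levels [9 4 2]
Step 2: flows [0->1,0->2] -> levels [7 5 3]
Step 3: flows [0->1,0->2] -> levels [5 6 4]
Step 4: flows [1->0,0->2] -> levels [5 5 5]
Step 5: flows [0=1,0=2] -> levels [5 5 5]
  -> stable (no change)

Answer: 5 5 5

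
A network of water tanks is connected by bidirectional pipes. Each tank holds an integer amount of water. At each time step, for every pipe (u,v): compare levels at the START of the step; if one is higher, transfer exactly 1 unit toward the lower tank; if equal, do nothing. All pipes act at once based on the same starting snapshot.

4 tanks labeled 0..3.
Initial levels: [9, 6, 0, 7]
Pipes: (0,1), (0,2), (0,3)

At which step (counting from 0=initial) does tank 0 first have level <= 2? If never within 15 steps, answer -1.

Answer: -1

Derivation:
Step 1: flows [0->1,0->2,0->3] -> levels [6 7 1 8]
Step 2: flows [1->0,0->2,3->0] -> levels [7 6 2 7]
Step 3: flows [0->1,0->2,0=3] -> levels [5 7 3 7]
Step 4: flows [1->0,0->2,3->0] -> levels [6 6 4 6]
Step 5: flows [0=1,0->2,0=3] -> levels [5 6 5 6]
Step 6: flows [1->0,0=2,3->0] -> levels [7 5 5 5]
Step 7: flows [0->1,0->2,0->3] -> levels [4 6 6 6]
Step 8: flows [1->0,2->0,3->0] -> levels [7 5 5 5]
  -> period-2 cycle (repeats step 6); tank 0 never drops to <=2
Tank 0 never reaches <=2 within 15 steps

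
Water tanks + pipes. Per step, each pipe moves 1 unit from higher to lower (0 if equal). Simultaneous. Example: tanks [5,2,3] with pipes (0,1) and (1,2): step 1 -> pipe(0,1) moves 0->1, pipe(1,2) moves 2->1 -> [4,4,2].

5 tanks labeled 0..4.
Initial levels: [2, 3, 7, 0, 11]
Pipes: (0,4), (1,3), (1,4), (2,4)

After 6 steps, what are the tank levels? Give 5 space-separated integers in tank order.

Step 1: flows [4->0,1->3,4->1,4->2] -> levels [3 3 8 1 8]
Step 2: flows [4->0,1->3,4->1,2=4] -> levels [4 3 8 2 6]
Step 3: flows [4->0,1->3,4->1,2->4] -> levels [5 3 7 3 5]
Step 4: flows [0=4,1=3,4->1,2->4] -> levels [5 4 6 3 5]
Step 5: flows [0=4,1->3,4->1,2->4] -> levels [5 4 5 4 5]
Step 6: flows [0=4,1=3,4->1,2=4] -> levels [5 5 5 4 4]

Answer: 5 5 5 4 4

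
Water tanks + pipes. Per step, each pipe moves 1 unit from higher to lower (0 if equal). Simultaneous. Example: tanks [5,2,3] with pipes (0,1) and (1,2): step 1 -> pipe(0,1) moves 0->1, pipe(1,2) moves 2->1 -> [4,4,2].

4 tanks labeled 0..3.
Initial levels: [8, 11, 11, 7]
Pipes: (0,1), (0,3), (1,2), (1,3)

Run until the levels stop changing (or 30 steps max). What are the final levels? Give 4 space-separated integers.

Step 1: flows [1->0,0->3,1=2,1->3] -> levels [8 9 11 9]
Step 2: flows [1->0,3->0,2->1,1=3] -> levels [10 9 10 8]
Step 3: flows [0->1,0->3,2->1,1->3] -> levels [8 10 9 10]
Step 4: flows [1->0,3->0,1->2,1=3] -> levels [10 8 10 9]
Step 5: flows [0->1,0->3,2->1,3->1] -> levels [8 11 9 9]
Step 6: flows [1->0,3->0,1->2,1->3] -> levels [10 8 10 9]
  -> period-2 cycle: step 6 state = step 4 state; never stabilizes
  -> state at step 30: (30-4) mod 2 = 0, same as step 4 -> [10 8 10 9]

Answer: 10 8 10 9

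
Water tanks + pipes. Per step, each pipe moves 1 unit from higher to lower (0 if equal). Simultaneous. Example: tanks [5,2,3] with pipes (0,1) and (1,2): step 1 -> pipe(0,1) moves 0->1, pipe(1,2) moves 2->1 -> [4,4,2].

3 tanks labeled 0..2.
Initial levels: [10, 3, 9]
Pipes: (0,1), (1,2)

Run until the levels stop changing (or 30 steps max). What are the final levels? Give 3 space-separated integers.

Answer: 8 6 8

Derivation:
Step 1: flows [0->1,2->1] -> levels [9 5 8]
Step 2: flows [0->1,2->1] -> levels [8 7 7]
Step 3: flows [0->1,1=2] -> levels [7 8 7]
Step 4: flows [1->0,1->2] -> levels [8 6 8]
Step 5: flows [0->1,2->1] -> levels [7 8 7]
  -> period-2 cycle: step 5 state = step 3 state; never stabilizes
  -> state at step 30: (30-3) mod 2 = 1, same as step 4 -> [8 6 8]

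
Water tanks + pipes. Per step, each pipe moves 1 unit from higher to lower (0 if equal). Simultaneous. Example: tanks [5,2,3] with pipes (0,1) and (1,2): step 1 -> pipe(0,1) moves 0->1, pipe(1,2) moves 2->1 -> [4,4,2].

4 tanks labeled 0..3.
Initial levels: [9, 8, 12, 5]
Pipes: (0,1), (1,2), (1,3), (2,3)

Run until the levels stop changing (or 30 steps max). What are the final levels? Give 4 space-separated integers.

Answer: 9 7 9 9

Derivation:
Step 1: flows [0->1,2->1,1->3,2->3] -> levels [8 9 10 7]
Step 2: flows [1->0,2->1,1->3,2->3] -> levels [9 8 8 9]
Step 3: flows [0->1,1=2,3->1,3->2] -> levels [8 10 9 7]
Step 4: flows [1->0,1->2,1->3,2->3] -> levels [9 7 9 9]
Step 5: flows [0->1,2->1,3->1,2=3] -> levels [8 10 8 8]
Step 6: flows [1->0,1->2,1->3,2=3] -> levels [9 7 9 9]
  -> period-2 cycle: step 6 state = step 4 state; never stabilizes
  -> state at step 30: (30-4) mod 2 = 0, same as step 4 -> [9 7 9 9]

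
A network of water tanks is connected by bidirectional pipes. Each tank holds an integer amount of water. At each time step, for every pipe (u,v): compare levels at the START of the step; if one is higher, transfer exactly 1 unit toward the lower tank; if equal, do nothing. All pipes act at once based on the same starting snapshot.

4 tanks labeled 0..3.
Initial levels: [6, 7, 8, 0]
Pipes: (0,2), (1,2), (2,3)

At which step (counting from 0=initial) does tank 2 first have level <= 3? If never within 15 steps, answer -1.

Step 1: flows [2->0,2->1,2->3] -> levels [7 8 5 1]
Step 2: flows [0->2,1->2,2->3] -> levels [6 7 6 2]
Step 3: flows [0=2,1->2,2->3] -> levels [6 6 6 3]
Step 4: flows [0=2,1=2,2->3] -> levels [6 6 5 4]
Step 5: flows [0->2,1->2,2->3] -> levels [5 5 6 5]
Step 6: flows [2->0,2->1,2->3] -> levels [6 6 3 6]
Tank 2 first reaches <=3 at step 6

Answer: 6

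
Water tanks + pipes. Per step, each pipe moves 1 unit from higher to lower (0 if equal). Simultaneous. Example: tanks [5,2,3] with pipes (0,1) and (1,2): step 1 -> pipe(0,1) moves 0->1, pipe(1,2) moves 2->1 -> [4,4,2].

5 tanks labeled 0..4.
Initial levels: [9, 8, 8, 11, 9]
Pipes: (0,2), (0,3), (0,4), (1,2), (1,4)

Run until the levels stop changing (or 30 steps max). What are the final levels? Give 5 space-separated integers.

Answer: 7 8 10 10 10

Derivation:
Step 1: flows [0->2,3->0,0=4,1=2,4->1] -> levels [9 9 9 10 8]
Step 2: flows [0=2,3->0,0->4,1=2,1->4] -> levels [9 8 9 9 10]
Step 3: flows [0=2,0=3,4->0,2->1,4->1] -> levels [10 10 8 9 8]
Step 4: flows [0->2,0->3,0->4,1->2,1->4] -> levels [7 8 10 10 10]
Step 5: flows [2->0,3->0,4->0,2->1,4->1] -> levels [10 10 8 9 8]
  -> period-2 cycle: step 5 state = step 3 state; never stabilizes
  -> state at step 30: (30-3) mod 2 = 1, same as step 4 -> [7 8 10 10 10]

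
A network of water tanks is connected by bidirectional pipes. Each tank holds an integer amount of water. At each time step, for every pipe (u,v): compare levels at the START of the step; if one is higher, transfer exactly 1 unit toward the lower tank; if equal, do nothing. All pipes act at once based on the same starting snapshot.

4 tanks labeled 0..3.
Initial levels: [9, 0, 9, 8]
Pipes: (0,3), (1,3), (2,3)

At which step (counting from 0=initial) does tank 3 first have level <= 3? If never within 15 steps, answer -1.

Answer: -1

Derivation:
Step 1: flows [0->3,3->1,2->3] -> levels [8 1 8 9]
Step 2: flows [3->0,3->1,3->2] -> levels [9 2 9 6]
Step 3: flows [0->3,3->1,2->3] -> levels [8 3 8 7]
Step 4: flows [0->3,3->1,2->3] -> levels [7 4 7 8]
Step 5: flows [3->0,3->1,3->2] -> levels [8 5 8 5]
Step 6: flows [0->3,1=3,2->3] -> levels [7 5 7 7]
Step 7: flows [0=3,3->1,2=3] -> levels [7 6 7 6]
Step 8: flows [0->3,1=3,2->3] -> levels [6 6 6 8]
Step 9: flows [3->0,3->1,3->2] -> levels [7 7 7 5]
Step 10: flows [0->3,1->3,2->3] -> levels [6 6 6 8]
  -> period-2 cycle (repeats step 8); tank 3 never drops to <=3
Tank 3 never reaches <=3 within 15 steps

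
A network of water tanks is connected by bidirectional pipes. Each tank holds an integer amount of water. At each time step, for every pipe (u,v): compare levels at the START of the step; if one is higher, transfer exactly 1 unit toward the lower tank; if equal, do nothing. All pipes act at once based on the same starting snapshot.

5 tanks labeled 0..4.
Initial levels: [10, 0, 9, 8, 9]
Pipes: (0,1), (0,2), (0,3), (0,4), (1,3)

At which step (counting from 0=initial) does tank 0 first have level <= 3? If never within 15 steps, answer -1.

Step 1: flows [0->1,0->2,0->3,0->4,3->1] -> levels [6 2 10 8 10]
Step 2: flows [0->1,2->0,3->0,4->0,3->1] -> levels [8 4 9 6 9]
Step 3: flows [0->1,2->0,0->3,4->0,3->1] -> levels [8 6 8 6 8]
Step 4: flows [0->1,0=2,0->3,0=4,1=3] -> levels [6 7 8 7 8]
Step 5: flows [1->0,2->0,3->0,4->0,1=3] -> levels [10 6 7 6 7]
Step 6: flows [0->1,0->2,0->3,0->4,1=3] -> levels [6 7 8 7 8]
  -> period-2 cycle (repeats step 4); tank 0 never drops to <=3
Tank 0 never reaches <=3 within 15 steps

Answer: -1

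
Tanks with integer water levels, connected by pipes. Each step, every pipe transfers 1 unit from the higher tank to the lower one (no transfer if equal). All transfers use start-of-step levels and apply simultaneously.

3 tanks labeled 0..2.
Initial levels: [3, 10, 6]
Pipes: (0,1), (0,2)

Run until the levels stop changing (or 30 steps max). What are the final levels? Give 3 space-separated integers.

Step 1: flows [1->0,2->0] -> levels [5 9 5]
Step 2: flows [1->0,0=2] -> levels [6 8 5]
Step 3: flows [1->0,0->2] -> levels [6 7 6]
Step 4: flows [1->0,0=2] -> levels [7 6 6]
Step 5: flows [0->1,0->2] -> levels [5 7 7]
Step 6: flows [1->0,2->0] -> levels [7 6 6]
  -> period-2 cycle: step 6 state = step 4 state; never stabilizes
  -> state at step 30: (30-4) mod 2 = 0, same as step 4 -> [7 6 6]

Answer: 7 6 6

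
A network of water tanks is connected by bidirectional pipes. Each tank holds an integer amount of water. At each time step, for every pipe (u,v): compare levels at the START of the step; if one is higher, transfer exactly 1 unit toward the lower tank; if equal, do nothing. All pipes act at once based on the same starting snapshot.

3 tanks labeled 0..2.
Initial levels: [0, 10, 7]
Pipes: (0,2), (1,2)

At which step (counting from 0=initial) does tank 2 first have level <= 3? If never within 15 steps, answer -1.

Step 1: flows [2->0,1->2] -> levels [1 9 7]
Step 2: flows [2->0,1->2] -> levels [2 8 7]
Step 3: flows [2->0,1->2] -> levels [3 7 7]
Step 4: flows [2->0,1=2] -> levels [4 7 6]
Step 5: flows [2->0,1->2] -> levels [5 6 6]
Step 6: flows [2->0,1=2] -> levels [6 6 5]
Step 7: flows [0->2,1->2] -> levels [5 5 7]
Step 8: flows [2->0,2->1] -> levels [6 6 5]
  -> period-2 cycle (repeats step 6); tank 2 never drops to <=3
Tank 2 never reaches <=3 within 15 steps

Answer: -1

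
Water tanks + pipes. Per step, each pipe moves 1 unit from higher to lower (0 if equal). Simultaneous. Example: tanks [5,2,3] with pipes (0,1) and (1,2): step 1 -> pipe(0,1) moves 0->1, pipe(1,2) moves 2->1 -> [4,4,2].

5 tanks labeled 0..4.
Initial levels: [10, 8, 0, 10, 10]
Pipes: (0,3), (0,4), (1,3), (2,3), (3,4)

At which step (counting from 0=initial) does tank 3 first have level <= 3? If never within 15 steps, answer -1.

Step 1: flows [0=3,0=4,3->1,3->2,3=4] -> levels [10 9 1 8 10]
Step 2: flows [0->3,0=4,1->3,3->2,4->3] -> levels [9 8 2 10 9]
Step 3: flows [3->0,0=4,3->1,3->2,3->4] -> levels [10 9 3 6 10]
Step 4: flows [0->3,0=4,1->3,3->2,4->3] -> levels [9 8 4 8 9]
Step 5: flows [0->3,0=4,1=3,3->2,4->3] -> levels [8 8 5 9 8]
Step 6: flows [3->0,0=4,3->1,3->2,3->4] -> levels [9 9 6 5 9]
Step 7: flows [0->3,0=4,1->3,2->3,4->3] -> levels [8 8 5 9 8]
  -> period-2 cycle (repeats step 5); tank 3 never drops to <=3
Tank 3 never reaches <=3 within 15 steps

Answer: -1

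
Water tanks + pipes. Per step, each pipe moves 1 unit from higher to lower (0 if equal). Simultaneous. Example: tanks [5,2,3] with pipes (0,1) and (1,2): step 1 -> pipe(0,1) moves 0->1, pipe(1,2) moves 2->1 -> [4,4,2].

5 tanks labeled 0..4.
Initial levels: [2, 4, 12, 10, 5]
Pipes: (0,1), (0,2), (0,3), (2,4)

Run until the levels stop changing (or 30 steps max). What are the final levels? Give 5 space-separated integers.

Answer: 5 6 8 7 7

Derivation:
Step 1: flows [1->0,2->0,3->0,2->4] -> levels [5 3 10 9 6]
Step 2: flows [0->1,2->0,3->0,2->4] -> levels [6 4 8 8 7]
Step 3: flows [0->1,2->0,3->0,2->4] -> levels [7 5 6 7 8]
Step 4: flows [0->1,0->2,0=3,4->2] -> levels [5 6 8 7 7]
Step 5: flows [1->0,2->0,3->0,2->4] -> levels [8 5 6 6 8]
Step 6: flows [0->1,0->2,0->3,4->2] -> levels [5 6 8 7 7]
  -> period-2 cycle: step 6 state = step 4 state; never stabilizes
  -> state at step 30: (30-4) mod 2 = 0, same as step 4 -> [5 6 8 7 7]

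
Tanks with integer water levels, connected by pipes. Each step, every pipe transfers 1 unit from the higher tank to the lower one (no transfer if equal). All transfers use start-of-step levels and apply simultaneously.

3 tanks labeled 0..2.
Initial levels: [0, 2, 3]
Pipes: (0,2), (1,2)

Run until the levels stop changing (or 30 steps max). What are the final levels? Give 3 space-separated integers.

Step 1: flows [2->0,2->1] -> levels [1 3 1]
Step 2: flows [0=2,1->2] -> levels [1 2 2]
Step 3: flows [2->0,1=2] -> levels [2 2 1]
Step 4: flows [0->2,1->2] -> levels [1 1 3]
Step 5: flows [2->0,2->1] -> levels [2 2 1]
  -> period-2 cycle: step 5 state = step 3 state; never stabilizes
  -> state at step 30: (30-3) mod 2 = 1, same as step 4 -> [1 1 3]

Answer: 1 1 3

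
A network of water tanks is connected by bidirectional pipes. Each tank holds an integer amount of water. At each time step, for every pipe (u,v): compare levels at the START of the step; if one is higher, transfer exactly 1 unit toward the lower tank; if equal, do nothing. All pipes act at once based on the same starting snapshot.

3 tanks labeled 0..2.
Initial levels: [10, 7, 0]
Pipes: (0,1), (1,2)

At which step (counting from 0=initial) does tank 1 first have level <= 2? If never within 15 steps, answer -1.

Answer: -1

Derivation:
Step 1: flows [0->1,1->2] -> levels [9 7 1]
Step 2: flows [0->1,1->2] -> levels [8 7 2]
Step 3: flows [0->1,1->2] -> levels [7 7 3]
Step 4: flows [0=1,1->2] -> levels [7 6 4]
Step 5: flows [0->1,1->2] -> levels [6 6 5]
Step 6: flows [0=1,1->2] -> levels [6 5 6]
Step 7: flows [0->1,2->1] -> levels [5 7 5]
Step 8: flows [1->0,1->2] -> levels [6 5 6]
  -> period-2 cycle (repeats step 6); tank 1 never drops to <=2
Tank 1 never reaches <=2 within 15 steps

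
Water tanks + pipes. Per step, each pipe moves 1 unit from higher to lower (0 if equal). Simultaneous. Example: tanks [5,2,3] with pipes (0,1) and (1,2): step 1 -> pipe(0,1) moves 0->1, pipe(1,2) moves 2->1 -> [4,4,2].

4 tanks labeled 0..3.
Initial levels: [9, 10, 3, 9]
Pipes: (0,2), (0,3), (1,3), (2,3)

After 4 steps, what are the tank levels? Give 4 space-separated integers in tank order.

Answer: 8 9 8 6

Derivation:
Step 1: flows [0->2,0=3,1->3,3->2] -> levels [8 9 5 9]
Step 2: flows [0->2,3->0,1=3,3->2] -> levels [8 9 7 7]
Step 3: flows [0->2,0->3,1->3,2=3] -> levels [6 8 8 9]
Step 4: flows [2->0,3->0,3->1,3->2] -> levels [8 9 8 6]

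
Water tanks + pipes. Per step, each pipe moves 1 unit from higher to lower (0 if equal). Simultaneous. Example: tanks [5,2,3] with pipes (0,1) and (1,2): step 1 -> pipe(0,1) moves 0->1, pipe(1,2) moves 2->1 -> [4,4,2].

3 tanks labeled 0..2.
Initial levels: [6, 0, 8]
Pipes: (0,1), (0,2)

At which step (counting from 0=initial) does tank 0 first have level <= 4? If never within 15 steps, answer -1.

Answer: 5

Derivation:
Step 1: flows [0->1,2->0] -> levels [6 1 7]
Step 2: flows [0->1,2->0] -> levels [6 2 6]
Step 3: flows [0->1,0=2] -> levels [5 3 6]
Step 4: flows [0->1,2->0] -> levels [5 4 5]
Step 5: flows [0->1,0=2] -> levels [4 5 5]
Tank 0 first reaches <=4 at step 5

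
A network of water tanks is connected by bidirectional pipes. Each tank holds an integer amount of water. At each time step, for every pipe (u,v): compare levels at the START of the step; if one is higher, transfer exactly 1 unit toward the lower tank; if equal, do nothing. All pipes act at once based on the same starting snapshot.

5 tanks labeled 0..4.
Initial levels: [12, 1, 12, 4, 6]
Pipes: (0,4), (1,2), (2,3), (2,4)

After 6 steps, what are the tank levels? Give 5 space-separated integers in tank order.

Step 1: flows [0->4,2->1,2->3,2->4] -> levels [11 2 9 5 8]
Step 2: flows [0->4,2->1,2->3,2->4] -> levels [10 3 6 6 10]
Step 3: flows [0=4,2->1,2=3,4->2] -> levels [10 4 6 6 9]
Step 4: flows [0->4,2->1,2=3,4->2] -> levels [9 5 6 6 9]
Step 5: flows [0=4,2->1,2=3,4->2] -> levels [9 6 6 6 8]
Step 6: flows [0->4,1=2,2=3,4->2] -> levels [8 6 7 6 8]

Answer: 8 6 7 6 8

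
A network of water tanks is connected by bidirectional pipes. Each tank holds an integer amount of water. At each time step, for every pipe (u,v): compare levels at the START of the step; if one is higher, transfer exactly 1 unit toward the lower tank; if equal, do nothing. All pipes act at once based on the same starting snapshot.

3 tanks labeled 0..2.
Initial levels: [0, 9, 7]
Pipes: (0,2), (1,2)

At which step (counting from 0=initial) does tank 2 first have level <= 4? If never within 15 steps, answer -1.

Answer: 7

Derivation:
Step 1: flows [2->0,1->2] -> levels [1 8 7]
Step 2: flows [2->0,1->2] -> levels [2 7 7]
Step 3: flows [2->0,1=2] -> levels [3 7 6]
Step 4: flows [2->0,1->2] -> levels [4 6 6]
Step 5: flows [2->0,1=2] -> levels [5 6 5]
Step 6: flows [0=2,1->2] -> levels [5 5 6]
Step 7: flows [2->0,2->1] -> levels [6 6 4]
Tank 2 first reaches <=4 at step 7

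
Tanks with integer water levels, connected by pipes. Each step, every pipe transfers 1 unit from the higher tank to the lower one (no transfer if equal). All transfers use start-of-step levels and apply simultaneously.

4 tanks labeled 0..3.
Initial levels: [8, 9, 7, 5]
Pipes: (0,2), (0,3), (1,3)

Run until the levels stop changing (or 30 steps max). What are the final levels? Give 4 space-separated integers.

Step 1: flows [0->2,0->3,1->3] -> levels [6 8 8 7]
Step 2: flows [2->0,3->0,1->3] -> levels [8 7 7 7]
Step 3: flows [0->2,0->3,1=3] -> levels [6 7 8 8]
Step 4: flows [2->0,3->0,3->1] -> levels [8 8 7 6]
Step 5: flows [0->2,0->3,1->3] -> levels [6 7 8 8]
  -> period-2 cycle: step 5 state = step 3 state; never stabilizes
  -> state at step 30: (30-3) mod 2 = 1, same as step 4 -> [8 8 7 6]

Answer: 8 8 7 6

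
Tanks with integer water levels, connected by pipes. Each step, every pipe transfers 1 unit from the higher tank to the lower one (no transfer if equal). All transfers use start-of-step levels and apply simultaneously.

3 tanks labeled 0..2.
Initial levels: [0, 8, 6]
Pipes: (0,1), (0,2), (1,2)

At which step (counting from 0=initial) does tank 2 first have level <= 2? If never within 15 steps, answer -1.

Answer: -1

Derivation:
Step 1: flows [1->0,2->0,1->2] -> levels [2 6 6]
Step 2: flows [1->0,2->0,1=2] -> levels [4 5 5]
Step 3: flows [1->0,2->0,1=2] -> levels [6 4 4]
Step 4: flows [0->1,0->2,1=2] -> levels [4 5 5]
  -> period-2 cycle (repeats step 2); tank 2 never drops to <=2
Tank 2 never reaches <=2 within 15 steps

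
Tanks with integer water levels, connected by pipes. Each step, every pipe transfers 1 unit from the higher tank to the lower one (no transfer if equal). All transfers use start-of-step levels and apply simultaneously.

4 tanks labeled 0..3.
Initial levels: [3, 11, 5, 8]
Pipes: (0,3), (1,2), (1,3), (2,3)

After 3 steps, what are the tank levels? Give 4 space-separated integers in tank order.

Answer: 6 8 6 7

Derivation:
Step 1: flows [3->0,1->2,1->3,3->2] -> levels [4 9 7 7]
Step 2: flows [3->0,1->2,1->3,2=3] -> levels [5 7 8 7]
Step 3: flows [3->0,2->1,1=3,2->3] -> levels [6 8 6 7]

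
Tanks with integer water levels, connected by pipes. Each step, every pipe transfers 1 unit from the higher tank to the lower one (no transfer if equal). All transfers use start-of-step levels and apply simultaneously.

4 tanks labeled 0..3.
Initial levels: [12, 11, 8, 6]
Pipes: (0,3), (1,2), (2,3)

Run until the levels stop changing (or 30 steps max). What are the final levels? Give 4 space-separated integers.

Step 1: flows [0->3,1->2,2->3] -> levels [11 10 8 8]
Step 2: flows [0->3,1->2,2=3] -> levels [10 9 9 9]
Step 3: flows [0->3,1=2,2=3] -> levels [9 9 9 10]
Step 4: flows [3->0,1=2,3->2] -> levels [10 9 10 8]
Step 5: flows [0->3,2->1,2->3] -> levels [9 10 8 10]
Step 6: flows [3->0,1->2,3->2] -> levels [10 9 10 8]
  -> period-2 cycle: step 6 state = step 4 state; never stabilizes
  -> state at step 30: (30-4) mod 2 = 0, same as step 4 -> [10 9 10 8]

Answer: 10 9 10 8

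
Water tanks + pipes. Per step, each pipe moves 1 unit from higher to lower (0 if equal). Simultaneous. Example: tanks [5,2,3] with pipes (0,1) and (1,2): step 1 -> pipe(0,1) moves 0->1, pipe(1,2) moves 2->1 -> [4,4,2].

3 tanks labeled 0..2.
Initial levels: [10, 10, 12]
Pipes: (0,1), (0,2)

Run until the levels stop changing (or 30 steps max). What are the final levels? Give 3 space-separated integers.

Step 1: flows [0=1,2->0] -> levels [11 10 11]
Step 2: flows [0->1,0=2] -> levels [10 11 11]
Step 3: flows [1->0,2->0] -> levels [12 10 10]
Step 4: flows [0->1,0->2] -> levels [10 11 11]
  -> period-2 cycle: step 4 state = step 2 state; never stabilizes
  -> state at step 30: (30-2) mod 2 = 0, same as step 2 -> [10 11 11]

Answer: 10 11 11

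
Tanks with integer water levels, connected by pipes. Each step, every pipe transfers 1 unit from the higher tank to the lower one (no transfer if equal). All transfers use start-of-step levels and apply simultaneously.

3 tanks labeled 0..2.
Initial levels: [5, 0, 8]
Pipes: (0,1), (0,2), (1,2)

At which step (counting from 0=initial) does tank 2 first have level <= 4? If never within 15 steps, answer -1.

Step 1: flows [0->1,2->0,2->1] -> levels [5 2 6]
Step 2: flows [0->1,2->0,2->1] -> levels [5 4 4]
Tank 2 first reaches <=4 at step 2

Answer: 2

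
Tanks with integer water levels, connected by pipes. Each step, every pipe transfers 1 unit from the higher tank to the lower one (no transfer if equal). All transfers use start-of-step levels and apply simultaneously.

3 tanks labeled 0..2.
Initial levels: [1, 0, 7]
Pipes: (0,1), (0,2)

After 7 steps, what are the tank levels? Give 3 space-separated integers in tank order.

Step 1: flows [0->1,2->0] -> levels [1 1 6]
Step 2: flows [0=1,2->0] -> levels [2 1 5]
Step 3: flows [0->1,2->0] -> levels [2 2 4]
Step 4: flows [0=1,2->0] -> levels [3 2 3]
Step 5: flows [0->1,0=2] -> levels [2 3 3]
Step 6: flows [1->0,2->0] -> levels [4 2 2]
Step 7: flows [0->1,0->2] -> levels [2 3 3]

Answer: 2 3 3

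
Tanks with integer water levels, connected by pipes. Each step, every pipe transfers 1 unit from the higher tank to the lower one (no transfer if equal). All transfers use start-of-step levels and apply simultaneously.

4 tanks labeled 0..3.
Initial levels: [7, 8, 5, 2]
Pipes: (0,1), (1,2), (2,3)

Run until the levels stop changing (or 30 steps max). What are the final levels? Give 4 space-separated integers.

Answer: 6 5 6 5

Derivation:
Step 1: flows [1->0,1->2,2->3] -> levels [8 6 5 3]
Step 2: flows [0->1,1->2,2->3] -> levels [7 6 5 4]
Step 3: flows [0->1,1->2,2->3] -> levels [6 6 5 5]
Step 4: flows [0=1,1->2,2=3] -> levels [6 5 6 5]
Step 5: flows [0->1,2->1,2->3] -> levels [5 7 4 6]
Step 6: flows [1->0,1->2,3->2] -> levels [6 5 6 5]
  -> period-2 cycle: step 6 state = step 4 state; never stabilizes
  -> state at step 30: (30-4) mod 2 = 0, same as step 4 -> [6 5 6 5]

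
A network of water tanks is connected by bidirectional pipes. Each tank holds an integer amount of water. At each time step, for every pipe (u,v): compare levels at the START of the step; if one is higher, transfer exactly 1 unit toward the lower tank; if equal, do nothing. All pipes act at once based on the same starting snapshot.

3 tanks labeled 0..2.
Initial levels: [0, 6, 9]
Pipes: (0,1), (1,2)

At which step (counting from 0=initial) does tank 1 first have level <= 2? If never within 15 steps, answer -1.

Step 1: flows [1->0,2->1] -> levels [1 6 8]
Step 2: flows [1->0,2->1] -> levels [2 6 7]
Step 3: flows [1->0,2->1] -> levels [3 6 6]
Step 4: flows [1->0,1=2] -> levels [4 5 6]
Step 5: flows [1->0,2->1] -> levels [5 5 5]
Step 6: flows [0=1,1=2] -> levels [5 5 5]
  -> stable; tank 1 stays at 5 > 2
Tank 1 never reaches <=2 within 15 steps

Answer: -1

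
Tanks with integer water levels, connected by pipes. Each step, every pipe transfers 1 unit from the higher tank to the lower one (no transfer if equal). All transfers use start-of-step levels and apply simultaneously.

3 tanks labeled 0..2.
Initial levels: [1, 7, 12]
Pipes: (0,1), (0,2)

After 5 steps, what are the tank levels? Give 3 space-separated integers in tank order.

Answer: 7 6 7

Derivation:
Step 1: flows [1->0,2->0] -> levels [3 6 11]
Step 2: flows [1->0,2->0] -> levels [5 5 10]
Step 3: flows [0=1,2->0] -> levels [6 5 9]
Step 4: flows [0->1,2->0] -> levels [6 6 8]
Step 5: flows [0=1,2->0] -> levels [7 6 7]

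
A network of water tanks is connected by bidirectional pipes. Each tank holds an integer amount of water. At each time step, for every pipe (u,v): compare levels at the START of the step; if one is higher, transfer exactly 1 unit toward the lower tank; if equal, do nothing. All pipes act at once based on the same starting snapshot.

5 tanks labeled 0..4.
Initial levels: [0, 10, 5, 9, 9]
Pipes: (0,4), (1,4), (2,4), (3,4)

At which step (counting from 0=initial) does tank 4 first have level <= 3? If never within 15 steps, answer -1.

Step 1: flows [4->0,1->4,4->2,3=4] -> levels [1 9 6 9 8]
Step 2: flows [4->0,1->4,4->2,3->4] -> levels [2 8 7 8 8]
Step 3: flows [4->0,1=4,4->2,3=4] -> levels [3 8 8 8 6]
Step 4: flows [4->0,1->4,2->4,3->4] -> levels [4 7 7 7 8]
Step 5: flows [4->0,4->1,4->2,4->3] -> levels [5 8 8 8 4]
Step 6: flows [0->4,1->4,2->4,3->4] -> levels [4 7 7 7 8]
  -> period-2 cycle (repeats step 4); tank 4 never drops to <=3
Tank 4 never reaches <=3 within 15 steps

Answer: -1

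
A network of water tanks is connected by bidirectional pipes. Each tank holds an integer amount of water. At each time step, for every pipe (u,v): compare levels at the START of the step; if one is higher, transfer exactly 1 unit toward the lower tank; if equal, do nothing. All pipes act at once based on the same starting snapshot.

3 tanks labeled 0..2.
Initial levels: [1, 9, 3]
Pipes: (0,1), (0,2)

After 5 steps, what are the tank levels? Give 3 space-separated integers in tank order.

Step 1: flows [1->0,2->0] -> levels [3 8 2]
Step 2: flows [1->0,0->2] -> levels [3 7 3]
Step 3: flows [1->0,0=2] -> levels [4 6 3]
Step 4: flows [1->0,0->2] -> levels [4 5 4]
Step 5: flows [1->0,0=2] -> levels [5 4 4]

Answer: 5 4 4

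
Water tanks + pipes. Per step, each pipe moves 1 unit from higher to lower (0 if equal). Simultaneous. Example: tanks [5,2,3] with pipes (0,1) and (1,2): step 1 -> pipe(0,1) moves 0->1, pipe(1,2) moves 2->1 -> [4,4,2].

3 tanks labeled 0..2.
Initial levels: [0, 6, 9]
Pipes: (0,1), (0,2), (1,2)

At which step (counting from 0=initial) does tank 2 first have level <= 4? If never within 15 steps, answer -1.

Answer: -1

Derivation:
Step 1: flows [1->0,2->0,2->1] -> levels [2 6 7]
Step 2: flows [1->0,2->0,2->1] -> levels [4 6 5]
Step 3: flows [1->0,2->0,1->2] -> levels [6 4 5]
Step 4: flows [0->1,0->2,2->1] -> levels [4 6 5]
  -> period-2 cycle (repeats step 2); tank 2 never drops to <=4
Tank 2 never reaches <=4 within 15 steps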